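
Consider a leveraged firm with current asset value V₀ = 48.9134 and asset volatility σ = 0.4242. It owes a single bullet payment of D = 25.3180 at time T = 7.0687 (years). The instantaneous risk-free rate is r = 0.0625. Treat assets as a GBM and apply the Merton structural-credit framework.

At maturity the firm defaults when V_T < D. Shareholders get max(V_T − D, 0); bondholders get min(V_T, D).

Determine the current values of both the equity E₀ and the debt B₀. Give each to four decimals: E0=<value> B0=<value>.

d₁ = [ln(V₀/D) + (r + σ²/2)T] / (σ√T)
   = [ln(48.9134/25.3180) + (0.0625 + 0.5·0.4242²)·7.0687] / (0.4242·√7.0687)
   = [0.658536 + 1.077785] / 1.127822 = 1.539535
d₂ = d₁ − σ√T = 1.539535 − 1.127822 = 0.411713
N(d₁) = 0.938163,  N(d₂) = 0.659725,  e^(−rT) = 0.642882
E₀ = V₀·N(d₁) − D·e^(−rT)·N(d₂)
   = 48.9134·0.938163 − 25.3180·0.642882·0.659725 = 35.150736
B₀ = V₀ − E₀ = 48.9134 − 35.150736 = 13.762664

E0=35.1507 B0=13.7627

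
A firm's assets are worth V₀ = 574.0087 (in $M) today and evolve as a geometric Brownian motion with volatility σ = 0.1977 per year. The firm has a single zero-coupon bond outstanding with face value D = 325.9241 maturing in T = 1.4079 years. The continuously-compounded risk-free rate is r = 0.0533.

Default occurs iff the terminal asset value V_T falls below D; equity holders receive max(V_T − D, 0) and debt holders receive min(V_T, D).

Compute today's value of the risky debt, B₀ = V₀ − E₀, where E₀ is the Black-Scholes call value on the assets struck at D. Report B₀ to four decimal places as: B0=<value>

B0=302.2690

d₁ = [ln(V₀/D) + (r + σ²/2)T] / (σ√T)
   = [ln(574.0087/325.9241) + (0.0533 + 0.5·0.1977²)·1.4079] / (0.1977·√1.4079)
   = [0.565980 + 0.102555] / 0.234581 = 2.849914
d₂ = d₁ − σ√T = 2.849914 − 0.234581 = 2.615333
N(d₁) = 0.997813,  N(d₂) = 0.995543,  e^(−rT) = 0.927705
E₀ = V₀·N(d₁) − D·e^(−rT)·N(d₂)
   = 574.0087·0.997813 − 325.9241·0.927705·0.995543 = 271.739690
B₀ = V₀ − E₀ = 574.0087 − 271.739690 = 302.269010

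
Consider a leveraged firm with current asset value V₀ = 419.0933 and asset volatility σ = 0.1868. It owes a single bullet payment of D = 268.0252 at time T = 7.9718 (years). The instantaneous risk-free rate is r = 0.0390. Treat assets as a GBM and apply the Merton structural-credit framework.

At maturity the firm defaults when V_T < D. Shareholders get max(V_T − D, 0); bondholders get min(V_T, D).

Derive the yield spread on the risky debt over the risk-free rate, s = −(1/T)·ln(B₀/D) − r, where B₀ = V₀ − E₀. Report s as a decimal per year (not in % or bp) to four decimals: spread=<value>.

d₁ = [ln(V₀/D) + (r + σ²/2)T] / (σ√T)
   = [ln(419.0933/268.0252) + (0.0390 + 0.5·0.1868²)·7.9718] / (0.1868·√7.9718)
   = [0.447013 + 0.449985] / 0.527418 = 1.700734
d₂ = d₁ − σ√T = 1.700734 − 0.527418 = 1.173315
N(d₁) = 0.955503,  N(d₂) = 0.879665,  e^(−rT) = 0.732787
E₀ = V₀·N(d₁) − D·e^(−rT)·N(d₂)
   = 419.0933·0.955503 − 268.0252·0.732787·0.879665 = 227.674103
B₀ = V₀ − E₀ = 419.0933 − 227.674103 = 191.419197
spread = −(1/T)·ln(B₀/D) − r = −(1/7.9718)·ln(191.419197/268.0252) − 0.0390 = 0.00322575

spread=0.0032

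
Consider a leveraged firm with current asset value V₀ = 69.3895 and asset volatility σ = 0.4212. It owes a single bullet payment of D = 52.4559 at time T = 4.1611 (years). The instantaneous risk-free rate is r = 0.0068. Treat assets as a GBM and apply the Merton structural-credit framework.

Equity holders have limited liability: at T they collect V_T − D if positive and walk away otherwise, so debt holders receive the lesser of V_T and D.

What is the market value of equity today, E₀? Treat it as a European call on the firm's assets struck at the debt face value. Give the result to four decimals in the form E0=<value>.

d₁ = [ln(V₀/D) + (r + σ²/2)T] / (σ√T)
   = [ln(69.3895/52.4559) + (0.0068 + 0.5·0.4212²)·4.1611] / (0.4212·√4.1611)
   = [0.279763 + 0.397405] / 0.859196 = 0.788140
d₂ = d₁ − σ√T = 0.788140 − 0.859196 = -0.071056
N(d₁) = 0.784693,  N(d₂) = 0.471677,  e^(−rT) = 0.972101
E₀ = V₀·N(d₁) − D·e^(−rT)·N(d₂)
   = 69.3895·0.784693 − 52.4559·0.972101·0.471677 = 30.397495

E0=30.3975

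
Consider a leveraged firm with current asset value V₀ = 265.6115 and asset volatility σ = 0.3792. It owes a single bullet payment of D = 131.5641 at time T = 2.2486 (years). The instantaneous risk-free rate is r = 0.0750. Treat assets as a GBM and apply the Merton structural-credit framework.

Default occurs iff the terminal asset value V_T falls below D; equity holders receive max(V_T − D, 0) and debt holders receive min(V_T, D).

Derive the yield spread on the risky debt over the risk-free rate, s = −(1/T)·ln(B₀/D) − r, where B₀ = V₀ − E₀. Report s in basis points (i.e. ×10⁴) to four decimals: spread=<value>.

d₁ = [ln(V₀/D) + (r + σ²/2)T] / (σ√T)
   = [ln(265.6115/131.5641) + (0.0750 + 0.5·0.3792²)·2.2486] / (0.3792·√2.2486)
   = [0.702541 + 0.330311] / 0.568623 = 1.816408
d₂ = d₁ − σ√T = 1.816408 − 0.568623 = 1.247785
N(d₁) = 0.965346,  N(d₂) = 0.893945,  e^(−rT) = 0.844809
E₀ = V₀·N(d₁) − D·e^(−rT)·N(d₂)
   = 265.6115·0.965346 − 131.5641·0.844809·0.893945 = 157.048152
B₀ = V₀ − E₀ = 265.6115 − 157.048152 = 108.563348
spread = −(1/T)·ln(B₀/D) − r = −(1/2.2486)·ln(108.563348/131.5641) − 0.0750 = 0.01045777
in basis points: 0.01045777 × 10⁴ = 104.5777 bp

spread=104.5777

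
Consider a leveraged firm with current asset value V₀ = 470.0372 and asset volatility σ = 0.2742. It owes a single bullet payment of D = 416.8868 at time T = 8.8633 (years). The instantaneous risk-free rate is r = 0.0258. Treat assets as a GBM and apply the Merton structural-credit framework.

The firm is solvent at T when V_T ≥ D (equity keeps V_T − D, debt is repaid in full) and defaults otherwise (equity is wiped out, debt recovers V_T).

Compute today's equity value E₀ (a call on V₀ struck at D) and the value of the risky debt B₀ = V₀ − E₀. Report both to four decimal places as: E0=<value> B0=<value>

E0=206.8505 B0=263.1867

d₁ = [ln(V₀/D) + (r + σ²/2)T] / (σ√T)
   = [ln(470.0372/416.8868) + (0.0258 + 0.5·0.2742²)·8.8633] / (0.2742·√8.8633)
   = [0.119997 + 0.561870] / 0.816329 = 0.835284
d₂ = d₁ − σ√T = 0.835284 − 0.816329 = 0.018955
N(d₁) = 0.798221,  N(d₂) = 0.507562,  e^(−rT) = 0.795589
E₀ = V₀·N(d₁) − D·e^(−rT)·N(d₂)
   = 470.0372·0.798221 − 416.8868·0.795589·0.507562 = 206.850488
B₀ = V₀ − E₀ = 470.0372 − 206.850488 = 263.186712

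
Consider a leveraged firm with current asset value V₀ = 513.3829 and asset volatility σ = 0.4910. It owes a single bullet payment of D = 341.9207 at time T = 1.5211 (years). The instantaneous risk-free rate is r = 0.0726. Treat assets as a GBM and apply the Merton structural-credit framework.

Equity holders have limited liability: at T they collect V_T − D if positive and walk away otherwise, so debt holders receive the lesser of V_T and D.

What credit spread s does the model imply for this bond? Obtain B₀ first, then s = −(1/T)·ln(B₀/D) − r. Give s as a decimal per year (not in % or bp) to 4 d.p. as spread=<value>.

d₁ = [ln(V₀/D) + (r + σ²/2)T] / (σ√T)
   = [ln(513.3829/341.9207) + (0.0726 + 0.5·0.4910²)·1.5211] / (0.4910·√1.5211)
   = [0.406443 + 0.293786] / 0.605564 = 1.156325
d₂ = d₁ − σ√T = 1.156325 − 0.605564 = 0.550760
N(d₁) = 0.876226,  N(d₂) = 0.709101,  e^(−rT) = 0.895447
E₀ = V₀·N(d₁) − D·e^(−rT)·N(d₂)
   = 513.3829·0.876226 − 341.9207·0.895447·0.709101 = 232.732497
B₀ = V₀ − E₀ = 513.3829 − 232.732497 = 280.650403
spread = −(1/T)·ln(B₀/D) − r = −(1/1.5211)·ln(280.650403/341.9207) − 0.0726 = 0.05721991

spread=0.0572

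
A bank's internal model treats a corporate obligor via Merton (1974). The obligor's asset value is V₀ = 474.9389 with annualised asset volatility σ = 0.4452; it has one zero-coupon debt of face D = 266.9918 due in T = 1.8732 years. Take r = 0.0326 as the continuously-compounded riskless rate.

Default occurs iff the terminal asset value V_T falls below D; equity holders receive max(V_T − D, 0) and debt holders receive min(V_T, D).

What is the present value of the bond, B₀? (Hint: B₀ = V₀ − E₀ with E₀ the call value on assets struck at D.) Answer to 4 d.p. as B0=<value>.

B0=235.5805

d₁ = [ln(V₀/D) + (r + σ²/2)T] / (σ√T)
   = [ln(474.9389/266.9918) + (0.0326 + 0.5·0.4452²)·1.8732] / (0.4452·√1.8732)
   = [0.575968 + 0.246703] / 0.609323 = 1.350141
d₂ = d₁ − σ√T = 1.350141 − 0.609323 = 0.740819
N(d₁) = 0.911515,  N(d₂) = 0.770598,  e^(−rT) = 0.940761
E₀ = V₀·N(d₁) − D·e^(−rT)·N(d₂)
   = 474.9389·0.911515 − 266.9918·0.940761·0.770598 = 239.358404
B₀ = V₀ − E₀ = 474.9389 − 239.358404 = 235.580496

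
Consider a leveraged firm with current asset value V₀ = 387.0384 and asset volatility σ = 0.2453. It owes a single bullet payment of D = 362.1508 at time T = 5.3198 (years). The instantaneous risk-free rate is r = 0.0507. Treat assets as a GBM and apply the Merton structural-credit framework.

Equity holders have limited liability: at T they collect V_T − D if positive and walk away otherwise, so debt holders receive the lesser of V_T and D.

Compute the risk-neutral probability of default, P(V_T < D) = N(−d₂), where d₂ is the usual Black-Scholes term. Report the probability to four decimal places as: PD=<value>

PD=0.3778

d₁ = [ln(V₀/D) + (r + σ²/2)T] / (σ√T)
   = [ln(387.0384/362.1508) + (0.0507 + 0.5·0.2453²)·5.3198] / (0.2453·√5.3198)
   = [0.066463 + 0.429766] / 0.565777 = 0.877075
d₂ = d₁ − σ√T = 0.877075 − 0.565777 = 0.311298
risk-neutral PD = N(−d₂) = N(-0.311298) = 0.377787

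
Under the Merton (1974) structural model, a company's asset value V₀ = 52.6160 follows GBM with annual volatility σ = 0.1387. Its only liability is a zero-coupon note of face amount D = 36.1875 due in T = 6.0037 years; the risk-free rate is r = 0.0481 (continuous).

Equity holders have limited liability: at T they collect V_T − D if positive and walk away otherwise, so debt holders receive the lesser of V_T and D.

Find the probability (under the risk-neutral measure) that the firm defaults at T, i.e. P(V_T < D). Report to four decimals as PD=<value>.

PD=0.0374

d₁ = [ln(V₀/D) + (r + σ²/2)T] / (σ√T)
   = [ln(52.6160/36.1875) + (0.0481 + 0.5·0.1387²)·6.0037] / (0.1387·√6.0037)
   = [0.374307 + 0.346527] / 0.339849 = 2.121040
d₂ = d₁ − σ√T = 2.121040 − 0.339849 = 1.781191
risk-neutral PD = N(−d₂) = N(-1.781191) = 0.037441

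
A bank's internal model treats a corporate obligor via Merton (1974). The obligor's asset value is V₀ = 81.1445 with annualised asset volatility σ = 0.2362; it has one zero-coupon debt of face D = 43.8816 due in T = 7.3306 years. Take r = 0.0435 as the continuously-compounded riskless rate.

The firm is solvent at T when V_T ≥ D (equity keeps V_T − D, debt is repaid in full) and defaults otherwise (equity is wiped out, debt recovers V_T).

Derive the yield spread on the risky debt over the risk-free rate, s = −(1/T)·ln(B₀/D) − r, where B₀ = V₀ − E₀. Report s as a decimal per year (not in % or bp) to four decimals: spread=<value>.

d₁ = [ln(V₀/D) + (r + σ²/2)T] / (σ√T)
   = [ln(81.1445/43.8816) + (0.0435 + 0.5·0.2362²)·7.3306] / (0.2362·√7.3306)
   = [0.614736 + 0.523370] / 0.639513 = 1.779644
d₂ = d₁ − σ√T = 1.779644 − 0.639513 = 1.140131
N(d₁) = 0.962433,  N(d₂) = 0.872884,  e^(−rT) = 0.726962
E₀ = V₀·N(d₁) − D·e^(−rT)·N(d₂)
   = 81.1445·0.962433 − 43.8816·0.726962·0.872884 = 50.250911
B₀ = V₀ − E₀ = 81.1445 − 50.250911 = 30.893589
spread = −(1/T)·ln(B₀/D) − r = −(1/7.3306)·ln(30.893589/43.8816) − 0.0435 = 0.00437417

spread=0.0044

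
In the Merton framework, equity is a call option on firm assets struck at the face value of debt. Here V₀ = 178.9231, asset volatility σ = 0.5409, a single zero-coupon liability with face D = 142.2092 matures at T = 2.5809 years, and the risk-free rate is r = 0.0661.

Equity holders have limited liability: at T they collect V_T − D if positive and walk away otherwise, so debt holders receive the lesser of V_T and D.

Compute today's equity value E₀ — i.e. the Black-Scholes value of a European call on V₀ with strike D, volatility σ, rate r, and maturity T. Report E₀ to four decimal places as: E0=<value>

E0=84.5541

d₁ = [ln(V₀/D) + (r + σ²/2)T] / (σ√T)
   = [ln(178.9231/142.2092) + (0.0661 + 0.5·0.5409²)·2.5809] / (0.5409·√2.5809)
   = [0.229657 + 0.548148] / 0.868966 = 0.895093
d₂ = d₁ − σ√T = 0.895093 − 0.868966 = 0.026127
N(d₁) = 0.814631,  N(d₂) = 0.510422,  e^(−rT) = 0.843161
E₀ = V₀·N(d₁) − D·e^(−rT)·N(d₂)
   = 178.9231·0.814631 − 142.2092·0.843161·0.510422 = 84.554072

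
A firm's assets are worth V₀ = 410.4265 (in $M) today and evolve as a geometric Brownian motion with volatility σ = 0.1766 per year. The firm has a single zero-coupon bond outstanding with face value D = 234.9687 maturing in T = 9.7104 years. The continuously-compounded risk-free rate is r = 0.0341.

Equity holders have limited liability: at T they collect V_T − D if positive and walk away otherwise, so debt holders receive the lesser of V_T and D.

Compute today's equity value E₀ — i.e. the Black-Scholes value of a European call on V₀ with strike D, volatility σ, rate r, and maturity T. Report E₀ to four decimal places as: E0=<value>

d₁ = [ln(V₀/D) + (r + σ²/2)T] / (σ√T)
   = [ln(410.4265/234.9687) + (0.0341 + 0.5·0.1766²)·9.7104] / (0.1766·√9.7104)
   = [0.557745 + 0.482546] / 0.550312 = 1.890365
d₂ = d₁ − σ√T = 1.890365 − 0.550312 = 1.340052
N(d₁) = 0.970645,  N(d₂) = 0.909886,  e^(−rT) = 0.718116
E₀ = V₀·N(d₁) − D·e^(−rT)·N(d₂)
   = 410.4265·0.970645 − 234.9687·0.718116·0.909886 = 244.849278

E0=244.8493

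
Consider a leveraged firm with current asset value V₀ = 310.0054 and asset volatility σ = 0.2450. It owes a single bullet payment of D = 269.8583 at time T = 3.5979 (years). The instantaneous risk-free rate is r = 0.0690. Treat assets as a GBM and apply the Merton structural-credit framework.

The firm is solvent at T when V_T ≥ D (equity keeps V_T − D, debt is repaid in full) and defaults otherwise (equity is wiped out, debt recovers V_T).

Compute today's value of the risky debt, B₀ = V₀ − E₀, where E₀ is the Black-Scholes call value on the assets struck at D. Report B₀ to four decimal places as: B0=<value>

B0=197.2798

d₁ = [ln(V₀/D) + (r + σ²/2)T] / (σ√T)
   = [ln(310.0054/269.8583) + (0.0690 + 0.5·0.2450²)·3.5979] / (0.2450·√3.5979)
   = [0.138693 + 0.356237] / 0.464719 = 1.065008
d₂ = d₁ − σ√T = 1.065008 − 0.464719 = 0.600289
N(d₁) = 0.856564,  N(d₂) = 0.725843,  e^(−rT) = 0.780161
E₀ = V₀·N(d₁) − D·e^(−rT)·N(d₂)
   = 310.0054·0.856564 − 269.8583·0.780161·0.725843 = 112.725568
B₀ = V₀ − E₀ = 310.0054 − 112.725568 = 197.279832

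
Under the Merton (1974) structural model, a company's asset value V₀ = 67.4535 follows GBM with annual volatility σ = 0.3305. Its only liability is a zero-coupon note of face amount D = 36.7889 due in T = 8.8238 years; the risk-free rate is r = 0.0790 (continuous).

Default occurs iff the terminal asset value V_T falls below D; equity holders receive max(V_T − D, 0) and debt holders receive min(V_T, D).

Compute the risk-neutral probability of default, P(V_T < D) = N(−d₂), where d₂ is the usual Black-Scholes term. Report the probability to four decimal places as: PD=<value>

PD=0.2014

d₁ = [ln(V₀/D) + (r + σ²/2)T] / (σ√T)
   = [ln(67.4535/36.7889) + (0.0790 + 0.5·0.3305²)·8.8238] / (0.3305·√8.8238)
   = [0.606242 + 1.178993] / 0.981746 = 1.818428
d₂ = d₁ − σ√T = 1.818428 − 0.981746 = 0.836682
risk-neutral PD = N(−d₂) = N(-0.836682) = 0.201386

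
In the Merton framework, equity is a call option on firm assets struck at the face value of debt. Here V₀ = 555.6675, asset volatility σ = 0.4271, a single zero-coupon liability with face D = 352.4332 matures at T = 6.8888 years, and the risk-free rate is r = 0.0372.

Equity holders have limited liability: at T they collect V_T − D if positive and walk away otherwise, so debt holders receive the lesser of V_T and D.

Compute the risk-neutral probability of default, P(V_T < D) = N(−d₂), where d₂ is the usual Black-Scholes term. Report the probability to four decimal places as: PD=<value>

d₁ = [ln(V₀/D) + (r + σ²/2)T] / (σ√T)
   = [ln(555.6675/352.4332) + (0.0372 + 0.5·0.4271²)·6.8888] / (0.4271·√6.8888)
   = [0.455309 + 0.884572] / 1.120989 = 1.195266
d₂ = d₁ − σ√T = 1.195266 − 1.120989 = 0.074277
risk-neutral PD = N(−d₂) = N(-0.074277) = 0.470395

PD=0.4704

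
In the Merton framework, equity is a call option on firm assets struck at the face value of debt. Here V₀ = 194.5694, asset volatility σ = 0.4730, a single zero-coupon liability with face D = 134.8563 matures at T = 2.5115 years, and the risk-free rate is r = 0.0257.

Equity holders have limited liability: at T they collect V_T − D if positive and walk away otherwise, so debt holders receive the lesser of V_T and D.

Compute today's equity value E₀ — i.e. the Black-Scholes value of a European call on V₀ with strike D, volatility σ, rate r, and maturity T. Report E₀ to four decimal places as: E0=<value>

E0=88.0332

d₁ = [ln(V₀/D) + (r + σ²/2)T] / (σ√T)
   = [ln(194.5694/134.8563) + (0.0257 + 0.5·0.4730²)·2.5115] / (0.4730·√2.5115)
   = [0.366579 + 0.345493] / 0.749597 = 0.949941
d₂ = d₁ − σ√T = 0.949941 − 0.749597 = 0.200344
N(d₁) = 0.828929,  N(d₂) = 0.579394,  e^(−rT) = 0.937493
E₀ = V₀·N(d₁) − D·e^(−rT)·N(d₂)
   = 194.5694·0.828929 − 134.8563·0.937493·0.579394 = 88.033175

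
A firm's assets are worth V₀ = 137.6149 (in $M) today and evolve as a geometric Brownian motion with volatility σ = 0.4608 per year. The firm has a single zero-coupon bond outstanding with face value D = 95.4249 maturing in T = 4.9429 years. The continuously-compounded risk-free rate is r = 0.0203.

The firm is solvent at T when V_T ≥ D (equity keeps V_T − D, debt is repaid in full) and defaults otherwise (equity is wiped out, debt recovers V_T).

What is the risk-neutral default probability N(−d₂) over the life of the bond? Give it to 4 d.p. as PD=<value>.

d₁ = [ln(V₀/D) + (r + σ²/2)T] / (σ√T)
   = [ln(137.6149/95.4249) + (0.0203 + 0.5·0.4608²)·4.9429] / (0.4608·√4.9429)
   = [0.366120 + 0.625120] / 1.024480 = 0.967554
d₂ = d₁ − σ√T = 0.967554 − 1.024480 = -0.056925
risk-neutral PD = N(−d₂) = N(0.056925) = 0.522698

PD=0.5227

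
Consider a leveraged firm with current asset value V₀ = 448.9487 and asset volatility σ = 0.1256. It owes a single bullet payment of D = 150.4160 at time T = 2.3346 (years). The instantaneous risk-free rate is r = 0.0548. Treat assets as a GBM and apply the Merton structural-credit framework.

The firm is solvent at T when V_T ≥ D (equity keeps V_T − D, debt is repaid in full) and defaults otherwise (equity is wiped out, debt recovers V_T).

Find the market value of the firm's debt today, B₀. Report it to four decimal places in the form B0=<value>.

d₁ = [ln(V₀/D) + (r + σ²/2)T] / (σ√T)
   = [ln(448.9487/150.4160) + (0.0548 + 0.5·0.1256²)·2.3346] / (0.1256·√2.3346)
   = [1.093504 + 0.146351] / 0.191909 = 6.460630
d₂ = d₁ − σ√T = 6.460630 − 0.191909 = 6.268720
N(d₁) = 1.000000,  N(d₂) = 1.000000,  e^(−rT) = 0.879910
E₀ = V₀·N(d₁) − D·e^(−rT)·N(d₂)
   = 448.9487·1.000000 − 150.4160·0.879910·1.000000 = 316.596214
B₀ = V₀ − E₀ = 448.9487 − 316.596214 = 132.352486

B0=132.3525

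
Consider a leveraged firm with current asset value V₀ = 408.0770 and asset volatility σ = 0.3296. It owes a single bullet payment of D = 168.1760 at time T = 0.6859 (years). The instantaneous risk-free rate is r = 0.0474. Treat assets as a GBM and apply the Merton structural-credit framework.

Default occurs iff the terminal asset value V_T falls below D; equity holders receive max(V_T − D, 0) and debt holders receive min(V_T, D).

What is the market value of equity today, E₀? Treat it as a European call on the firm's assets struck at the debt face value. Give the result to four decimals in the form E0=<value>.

E0=245.2876

d₁ = [ln(V₀/D) + (r + σ²/2)T] / (σ√T)
   = [ln(408.0770/168.1760) + (0.0474 + 0.5·0.3296²)·0.6859] / (0.3296·√0.6859)
   = [0.886445 + 0.069768] / 0.272972 = 3.502976
d₂ = d₁ − σ√T = 3.502976 − 0.272972 = 3.230004
N(d₁) = 0.999770,  N(d₂) = 0.999381,  e^(−rT) = 0.968011
E₀ = V₀·N(d₁) − D·e^(−rT)·N(d₂)
   = 408.0770·0.999770 − 168.1760·0.968011·0.999381 = 245.287640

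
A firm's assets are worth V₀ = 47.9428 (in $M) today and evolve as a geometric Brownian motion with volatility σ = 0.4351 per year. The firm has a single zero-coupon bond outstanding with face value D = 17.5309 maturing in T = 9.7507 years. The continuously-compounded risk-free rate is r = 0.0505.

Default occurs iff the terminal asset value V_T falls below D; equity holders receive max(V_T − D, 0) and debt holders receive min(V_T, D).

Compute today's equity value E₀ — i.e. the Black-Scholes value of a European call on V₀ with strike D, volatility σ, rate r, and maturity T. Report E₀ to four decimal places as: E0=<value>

d₁ = [ln(V₀/D) + (r + σ²/2)T] / (σ√T)
   = [ln(47.9428/17.5309) + (0.0505 + 0.5·0.4351²)·9.7507] / (0.4351·√9.7507)
   = [1.006044 + 1.415373] / 1.358648 = 1.782225
d₂ = d₁ − σ√T = 1.782225 − 1.358648 = 0.423577
N(d₁) = 0.962644,  N(d₂) = 0.664063,  e^(−rT) = 0.611152
E₀ = V₀·N(d₁) − D·e^(−rT)·N(d₂)
   = 47.9428·0.962644 − 17.5309·0.611152·0.664063 = 39.037043

E0=39.0370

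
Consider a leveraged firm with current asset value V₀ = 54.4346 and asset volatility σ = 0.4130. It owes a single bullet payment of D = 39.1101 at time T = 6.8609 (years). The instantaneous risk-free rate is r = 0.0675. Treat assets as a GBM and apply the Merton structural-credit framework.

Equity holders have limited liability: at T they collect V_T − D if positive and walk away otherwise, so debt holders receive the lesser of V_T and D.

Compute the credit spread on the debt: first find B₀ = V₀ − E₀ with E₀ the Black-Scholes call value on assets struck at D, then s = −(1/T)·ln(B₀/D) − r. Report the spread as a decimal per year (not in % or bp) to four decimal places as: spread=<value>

d₁ = [ln(V₀/D) + (r + σ²/2)T] / (σ√T)
   = [ln(54.4346/39.1101) + (0.0675 + 0.5·0.4130²)·6.8609] / (0.4130·√6.8609)
   = [0.330619 + 1.048239] / 1.081784 = 1.274615
d₂ = d₁ − σ√T = 1.274615 − 1.081784 = 0.192831
N(d₁) = 0.898777,  N(d₂) = 0.576454,  e^(−rT) = 0.629323
E₀ = V₀·N(d₁) − D·e^(−rT)·N(d₂)
   = 54.4346·0.898777 − 39.1101·0.629323·0.576454 = 34.736377
B₀ = V₀ − E₀ = 54.4346 − 34.736377 = 19.698223
spread = −(1/T)·ln(B₀/D) − r = −(1/6.8609)·ln(19.698223/39.1101) − 0.0675 = 0.03246536

spread=0.0325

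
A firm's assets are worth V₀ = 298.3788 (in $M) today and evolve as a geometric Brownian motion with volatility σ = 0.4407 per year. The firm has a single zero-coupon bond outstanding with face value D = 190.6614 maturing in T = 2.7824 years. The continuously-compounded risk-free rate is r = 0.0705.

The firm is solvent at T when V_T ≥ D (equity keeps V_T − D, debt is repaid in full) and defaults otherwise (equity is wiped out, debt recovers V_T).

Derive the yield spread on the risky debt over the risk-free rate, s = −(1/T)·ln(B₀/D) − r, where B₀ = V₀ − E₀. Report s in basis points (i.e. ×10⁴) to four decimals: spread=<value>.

d₁ = [ln(V₀/D) + (r + σ²/2)T] / (σ√T)
   = [ln(298.3788/190.6614) + (0.0705 + 0.5·0.4407²)·2.7824] / (0.4407·√2.7824)
   = [0.447865 + 0.466353] / 0.735111 = 1.243646
d₂ = d₁ − σ√T = 1.243646 − 0.735111 = 0.508535
N(d₁) = 0.893185,  N(d₂) = 0.694461,  e^(−rT) = 0.821881
E₀ = V₀·N(d₁) − D·e^(−rT)·N(d₂)
   = 298.3788·0.893185 − 190.6614·0.821881·0.694461 = 157.684723
B₀ = V₀ − E₀ = 298.3788 − 157.684723 = 140.694077
spread = −(1/T)·ln(B₀/D) − r = −(1/2.7824)·ln(140.694077/190.6614) − 0.0705 = 0.03872628
in basis points: 0.03872628 × 10⁴ = 387.2628 bp

spread=387.2628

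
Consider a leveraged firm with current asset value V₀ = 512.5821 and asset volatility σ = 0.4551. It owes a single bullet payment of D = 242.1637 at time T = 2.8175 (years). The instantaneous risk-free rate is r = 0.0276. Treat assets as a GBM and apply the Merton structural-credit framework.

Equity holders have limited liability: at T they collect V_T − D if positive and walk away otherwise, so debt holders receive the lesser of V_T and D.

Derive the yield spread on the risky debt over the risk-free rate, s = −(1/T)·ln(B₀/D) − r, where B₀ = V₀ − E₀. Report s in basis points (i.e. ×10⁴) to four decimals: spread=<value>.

d₁ = [ln(V₀/D) + (r + σ²/2)T] / (σ√T)
   = [ln(512.5821/242.1637) + (0.0276 + 0.5·0.4551²)·2.8175] / (0.4551·√2.8175)
   = [0.749847 + 0.369538] / 0.763904 = 1.465347
d₂ = d₁ − σ√T = 1.465347 − 0.763904 = 0.701443
N(d₁) = 0.928587,  N(d₂) = 0.758487,  e^(−rT) = 0.925184
E₀ = V₀·N(d₁) − D·e^(−rT)·N(d₂)
   = 512.5821·0.928587 − 242.1637·0.925184·0.758487 = 306.041171
B₀ = V₀ − E₀ = 512.5821 − 306.041171 = 206.540929
spread = −(1/T)·ln(B₀/D) − r = −(1/2.8175)·ln(206.540929/242.1637) − 0.0276 = 0.02887395
in basis points: 0.02887395 × 10⁴ = 288.7395 bp

spread=288.7395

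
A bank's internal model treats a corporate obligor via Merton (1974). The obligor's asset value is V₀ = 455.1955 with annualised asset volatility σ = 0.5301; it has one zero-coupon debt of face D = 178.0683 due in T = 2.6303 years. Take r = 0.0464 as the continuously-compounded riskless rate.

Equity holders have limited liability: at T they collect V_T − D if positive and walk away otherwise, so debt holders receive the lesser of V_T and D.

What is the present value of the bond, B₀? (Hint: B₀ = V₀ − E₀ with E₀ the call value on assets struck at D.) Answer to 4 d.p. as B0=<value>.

d₁ = [ln(V₀/D) + (r + σ²/2)T] / (σ√T)
   = [ln(455.1955/178.0683) + (0.0464 + 0.5·0.5301²)·2.6303] / (0.5301·√2.6303)
   = [0.938560 + 0.491611] / 0.859727 = 1.663518
d₂ = d₁ − σ√T = 1.663518 − 0.859727 = 0.803791
N(d₁) = 0.951896,  N(d₂) = 0.789241,  e^(−rT) = 0.885108
E₀ = V₀·N(d₁) − D·e^(−rT)·N(d₂)
   = 455.1955·0.951896 − 178.0683·0.885108·0.789241 = 308.906580
B₀ = V₀ − E₀ = 455.1955 − 308.906580 = 146.288920

B0=146.2889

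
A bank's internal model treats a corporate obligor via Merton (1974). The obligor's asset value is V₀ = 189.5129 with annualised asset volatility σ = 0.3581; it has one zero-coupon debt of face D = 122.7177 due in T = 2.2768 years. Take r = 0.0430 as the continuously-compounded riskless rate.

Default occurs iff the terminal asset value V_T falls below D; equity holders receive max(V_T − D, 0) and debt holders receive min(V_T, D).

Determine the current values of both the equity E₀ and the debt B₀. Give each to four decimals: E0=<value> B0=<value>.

d₁ = [ln(V₀/D) + (r + σ²/2)T] / (σ√T)
   = [ln(189.5129/122.7177) + (0.0430 + 0.5·0.3581²)·2.2768] / (0.3581·√2.2768)
   = [0.434571 + 0.243886] / 0.540340 = 1.255611
d₂ = d₁ − σ√T = 1.255611 − 0.540340 = 0.715271
N(d₁) = 0.895371,  N(d₂) = 0.762779,  e^(−rT) = 0.906737
E₀ = V₀·N(d₁) − D·e^(−rT)·N(d₂)
   = 189.5129·0.895371 − 122.7177·0.906737·0.762779 = 84.807908
B₀ = V₀ − E₀ = 189.5129 − 84.807908 = 104.704992

E0=84.8079 B0=104.7050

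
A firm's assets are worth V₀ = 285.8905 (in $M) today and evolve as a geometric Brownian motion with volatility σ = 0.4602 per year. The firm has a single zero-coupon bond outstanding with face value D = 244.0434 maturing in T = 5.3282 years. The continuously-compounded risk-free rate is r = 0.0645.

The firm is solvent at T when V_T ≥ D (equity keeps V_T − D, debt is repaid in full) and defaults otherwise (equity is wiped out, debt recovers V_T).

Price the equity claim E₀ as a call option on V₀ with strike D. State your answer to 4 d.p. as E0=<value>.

d₁ = [ln(V₀/D) + (r + σ²/2)T] / (σ√T)
   = [ln(285.8905/244.0434) + (0.0645 + 0.5·0.4602²)·5.3282] / (0.4602·√5.3282)
   = [0.158263 + 0.907883] / 1.062275 = 1.003644
d₂ = d₁ − σ√T = 1.003644 − 1.062275 = -0.058631
N(d₁) = 0.842225,  N(d₂) = 0.476623,  e^(−rT) = 0.709164
E₀ = V₀·N(d₁) − D·e^(−rT)·N(d₂)
   = 285.8905·0.842225 − 244.0434·0.709164·0.476623 = 158.296497

E0=158.2965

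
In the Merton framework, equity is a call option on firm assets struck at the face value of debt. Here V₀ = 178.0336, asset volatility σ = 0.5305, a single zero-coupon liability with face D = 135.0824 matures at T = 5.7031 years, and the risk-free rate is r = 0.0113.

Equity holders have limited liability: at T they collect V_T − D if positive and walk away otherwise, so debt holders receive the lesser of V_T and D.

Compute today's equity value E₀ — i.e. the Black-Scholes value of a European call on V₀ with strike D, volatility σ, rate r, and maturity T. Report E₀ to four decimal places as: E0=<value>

d₁ = [ln(V₀/D) + (r + σ²/2)T] / (σ√T)
   = [ln(178.0336/135.0824) + (0.0113 + 0.5·0.5305²)·5.7031] / (0.5305·√5.7031)
   = [0.276087 + 0.866957] / 1.266896 = 0.902241
d₂ = d₁ − σ√T = 0.902241 − 1.266896 = -0.364655
N(d₁) = 0.816535,  N(d₂) = 0.357684,  e^(−rT) = 0.937588
E₀ = V₀·N(d₁) − D·e^(−rT)·N(d₂)
   = 178.0336·0.816535 − 135.0824·0.937588·0.357684 = 100.069448

E0=100.0694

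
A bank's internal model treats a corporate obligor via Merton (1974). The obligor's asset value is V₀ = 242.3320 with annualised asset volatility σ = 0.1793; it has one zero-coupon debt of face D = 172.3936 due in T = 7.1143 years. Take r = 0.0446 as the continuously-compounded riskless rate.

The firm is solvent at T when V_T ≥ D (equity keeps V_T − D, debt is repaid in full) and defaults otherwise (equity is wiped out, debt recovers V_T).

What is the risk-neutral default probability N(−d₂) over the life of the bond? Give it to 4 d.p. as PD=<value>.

PD=0.1279

d₁ = [ln(V₀/D) + (r + σ²/2)T] / (σ√T)
   = [ln(242.3320/172.3936) + (0.0446 + 0.5·0.1793²)·7.1143] / (0.1793·√7.1143)
   = [0.340528 + 0.431655] / 0.478241 = 1.614634
d₂ = d₁ − σ√T = 1.614634 − 0.478241 = 1.136393
risk-neutral PD = N(−d₂) = N(-1.136393) = 0.127896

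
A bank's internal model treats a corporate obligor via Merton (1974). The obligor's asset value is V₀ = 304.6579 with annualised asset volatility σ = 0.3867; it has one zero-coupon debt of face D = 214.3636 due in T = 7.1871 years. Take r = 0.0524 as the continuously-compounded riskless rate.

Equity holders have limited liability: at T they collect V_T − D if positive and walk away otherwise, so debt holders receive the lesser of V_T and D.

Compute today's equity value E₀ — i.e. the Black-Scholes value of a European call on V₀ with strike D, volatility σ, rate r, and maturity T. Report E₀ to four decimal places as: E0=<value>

E0=186.5265

d₁ = [ln(V₀/D) + (r + σ²/2)T] / (σ√T)
   = [ln(304.6579/214.3636) + (0.0524 + 0.5·0.3867²)·7.1871] / (0.3867·√7.1871)
   = [0.351516 + 0.913972] / 1.036695 = 1.220695
d₂ = d₁ − σ√T = 1.220695 − 1.036695 = 0.184000
N(d₁) = 0.888899,  N(d₂) = 0.572993,  e^(−rT) = 0.686188
E₀ = V₀·N(d₁) − D·e^(−rT)·N(d₂)
   = 304.6579·0.888899 − 214.3636·0.686188·0.572993 = 186.526493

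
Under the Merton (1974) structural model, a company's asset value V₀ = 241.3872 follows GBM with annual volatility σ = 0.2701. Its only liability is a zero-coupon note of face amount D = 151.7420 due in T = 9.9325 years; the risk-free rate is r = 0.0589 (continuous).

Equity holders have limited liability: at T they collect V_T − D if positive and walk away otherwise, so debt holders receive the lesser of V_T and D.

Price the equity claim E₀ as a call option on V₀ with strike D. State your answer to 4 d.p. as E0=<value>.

d₁ = [ln(V₀/D) + (r + σ²/2)T] / (σ√T)
   = [ln(241.3872/151.7420) + (0.0589 + 0.5·0.2701²)·9.9325] / (0.2701·√9.9325)
   = [0.464221 + 0.947332] / 0.851244 = 1.658224
d₂ = d₁ − σ√T = 1.658224 − 0.851244 = 0.806980
N(d₁) = 0.951364,  N(d₂) = 0.790161,  e^(−rT) = 0.557092
E₀ = V₀·N(d₁) − D·e^(−rT)·N(d₂)
   = 241.3872·0.951364 − 151.7420·0.557092·0.790161 = 162.851338

E0=162.8513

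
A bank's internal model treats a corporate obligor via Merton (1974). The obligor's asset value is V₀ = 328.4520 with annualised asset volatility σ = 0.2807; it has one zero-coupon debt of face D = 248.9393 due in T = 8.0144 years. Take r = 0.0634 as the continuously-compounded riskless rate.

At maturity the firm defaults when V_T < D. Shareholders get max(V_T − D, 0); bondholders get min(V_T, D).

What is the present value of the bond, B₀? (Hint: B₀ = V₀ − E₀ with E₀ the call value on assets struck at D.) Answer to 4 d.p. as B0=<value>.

d₁ = [ln(V₀/D) + (r + σ²/2)T] / (σ√T)
   = [ln(328.4520/248.9393) + (0.0634 + 0.5·0.2807²)·8.0144] / (0.2807·√8.0144)
   = [0.277182 + 0.823850] / 0.794654 = 1.385549
d₂ = d₁ − σ√T = 1.385549 − 0.794654 = 0.590896
N(d₁) = 0.917058,  N(d₂) = 0.722705,  e^(−rT) = 0.601630
E₀ = V₀·N(d₁) − D·e^(−rT)·N(d₂)
   = 328.4520·0.917058 − 248.9393·0.601630·0.722705 = 192.970445
B₀ = V₀ − E₀ = 328.4520 − 192.970445 = 135.481555

B0=135.4816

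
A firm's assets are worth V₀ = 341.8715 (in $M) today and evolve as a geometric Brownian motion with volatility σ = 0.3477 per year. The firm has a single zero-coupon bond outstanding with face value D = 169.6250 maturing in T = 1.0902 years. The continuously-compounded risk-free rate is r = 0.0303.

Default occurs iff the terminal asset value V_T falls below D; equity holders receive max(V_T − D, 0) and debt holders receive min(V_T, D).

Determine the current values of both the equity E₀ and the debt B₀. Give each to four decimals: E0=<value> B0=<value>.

d₁ = [ln(V₀/D) + (r + σ²/2)T] / (σ√T)
   = [ln(341.8715/169.6250) + (0.0303 + 0.5·0.3477²)·1.0902] / (0.3477·√1.0902)
   = [0.700845 + 0.098933] / 0.363043 = 2.202985
d₂ = d₁ − σ√T = 2.202985 − 0.363043 = 1.839943
N(d₁) = 0.986202,  N(d₂) = 0.967112,  e^(−rT) = 0.967507
E₀ = V₀·N(d₁) − D·e^(−rT)·N(d₂)
   = 341.8715·0.986202 − 169.6250·0.967507·0.967112 = 178.438505
B₀ = V₀ − E₀ = 341.8715 − 178.438505 = 163.432995

E0=178.4385 B0=163.4330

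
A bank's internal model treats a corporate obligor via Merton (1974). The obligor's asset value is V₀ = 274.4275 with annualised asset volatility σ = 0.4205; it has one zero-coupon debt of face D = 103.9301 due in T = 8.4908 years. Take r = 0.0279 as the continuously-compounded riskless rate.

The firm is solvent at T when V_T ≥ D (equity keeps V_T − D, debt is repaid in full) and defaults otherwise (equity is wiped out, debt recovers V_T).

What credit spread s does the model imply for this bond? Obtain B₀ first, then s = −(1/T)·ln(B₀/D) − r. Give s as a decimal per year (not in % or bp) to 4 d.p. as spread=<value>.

d₁ = [ln(V₀/D) + (r + σ²/2)T] / (σ√T)
   = [ln(274.4275/103.9301) + (0.0279 + 0.5·0.4205²)·8.4908] / (0.4205·√8.4908)
   = [0.970969 + 0.987566] / 1.225294 = 1.598420
d₂ = d₁ − σ√T = 1.598420 − 1.225294 = 0.373126
N(d₁) = 0.945025,  N(d₂) = 0.645473,  e^(−rT) = 0.789075
E₀ = V₀·N(d₁) − D·e^(−rT)·N(d₂)
   = 274.4275·0.945025 − 103.9301·0.789075·0.645473 = 206.406543
B₀ = V₀ − E₀ = 274.4275 − 206.406543 = 68.020957
spread = −(1/T)·ln(B₀/D) − r = −(1/8.4908)·ln(68.020957/103.9301) − 0.0279 = 0.02202494

spread=0.0220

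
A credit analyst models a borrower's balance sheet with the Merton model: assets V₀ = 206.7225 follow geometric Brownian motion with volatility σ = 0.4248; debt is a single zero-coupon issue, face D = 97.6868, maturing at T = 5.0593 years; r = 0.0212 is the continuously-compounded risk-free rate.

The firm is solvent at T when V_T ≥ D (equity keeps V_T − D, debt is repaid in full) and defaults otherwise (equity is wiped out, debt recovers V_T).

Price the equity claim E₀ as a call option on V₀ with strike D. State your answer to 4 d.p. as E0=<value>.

E0=131.0989

d₁ = [ln(V₀/D) + (r + σ²/2)T] / (σ√T)
   = [ln(206.7225/97.6868) + (0.0212 + 0.5·0.4248²)·5.0593] / (0.4248·√5.0593)
   = [0.749611 + 0.563745] / 0.955498 = 1.374525
d₂ = d₁ − σ√T = 1.374525 − 0.955498 = 0.419028
N(d₁) = 0.915361,  N(d₂) = 0.662402,  e^(−rT) = 0.898295
E₀ = V₀·N(d₁) − D·e^(−rT)·N(d₂)
   = 206.7225·0.915361 − 97.6868·0.898295·0.662402 = 131.098862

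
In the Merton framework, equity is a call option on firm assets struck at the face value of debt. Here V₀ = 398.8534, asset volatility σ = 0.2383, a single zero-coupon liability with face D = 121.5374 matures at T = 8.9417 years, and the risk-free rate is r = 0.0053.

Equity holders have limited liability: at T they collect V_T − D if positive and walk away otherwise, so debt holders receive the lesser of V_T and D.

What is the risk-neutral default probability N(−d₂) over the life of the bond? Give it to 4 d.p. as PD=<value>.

PD=0.0841

d₁ = [ln(V₀/D) + (r + σ²/2)T] / (σ√T)
   = [ln(398.8534/121.5374) + (0.0053 + 0.5·0.2383²)·8.9417] / (0.2383·√8.9417)
   = [1.188372 + 0.301277] / 0.712581 = 2.090498
d₂ = d₁ − σ√T = 2.090498 − 0.712581 = 1.377917
risk-neutral PD = N(−d₂) = N(-1.377917) = 0.084114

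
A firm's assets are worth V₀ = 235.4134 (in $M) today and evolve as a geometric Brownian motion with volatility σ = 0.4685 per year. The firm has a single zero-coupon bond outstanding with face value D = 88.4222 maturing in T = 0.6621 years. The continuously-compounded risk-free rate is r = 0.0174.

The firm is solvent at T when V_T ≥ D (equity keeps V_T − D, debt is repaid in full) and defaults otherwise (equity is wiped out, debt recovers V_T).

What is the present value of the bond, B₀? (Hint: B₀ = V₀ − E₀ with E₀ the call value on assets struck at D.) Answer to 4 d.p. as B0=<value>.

B0=87.3303

d₁ = [ln(V₀/D) + (r + σ²/2)T] / (σ√T)
   = [ln(235.4134/88.4222) + (0.0174 + 0.5·0.4685²)·0.6621] / (0.4685·√0.6621)
   = [0.979220 + 0.084183] / 0.381216 = 2.789502
d₂ = d₁ − σ√T = 2.789502 − 0.381216 = 2.408286
N(d₁) = 0.997361,  N(d₂) = 0.991986,  e^(−rT) = 0.988546
E₀ = V₀·N(d₁) − D·e^(−rT)·N(d₂)
   = 235.4134·0.997361 − 88.4222·0.988546·0.991986 = 148.083145
B₀ = V₀ − E₀ = 235.4134 − 148.083145 = 87.330255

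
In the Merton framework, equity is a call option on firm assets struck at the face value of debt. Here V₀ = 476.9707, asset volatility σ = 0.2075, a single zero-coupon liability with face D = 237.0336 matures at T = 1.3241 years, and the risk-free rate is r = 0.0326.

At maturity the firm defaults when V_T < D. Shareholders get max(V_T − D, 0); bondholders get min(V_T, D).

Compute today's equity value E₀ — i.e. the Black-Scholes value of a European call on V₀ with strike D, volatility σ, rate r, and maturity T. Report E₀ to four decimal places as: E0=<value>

d₁ = [ln(V₀/D) + (r + σ²/2)T] / (σ√T)
   = [ln(476.9707/237.0336) + (0.0326 + 0.5·0.2075²)·1.3241] / (0.2075·√1.3241)
   = [0.699253 + 0.071671] / 0.238769 = 3.228741
d₂ = d₁ − σ√T = 3.228741 − 0.238769 = 2.989972
N(d₁) = 0.999378,  N(d₂) = 0.998605,  e^(−rT) = 0.957753
E₀ = V₀·N(d₁) − D·e^(−rT)·N(d₂)
   = 476.9707·0.999378 − 237.0336·0.957753·0.998605 = 249.971298

E0=249.9713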